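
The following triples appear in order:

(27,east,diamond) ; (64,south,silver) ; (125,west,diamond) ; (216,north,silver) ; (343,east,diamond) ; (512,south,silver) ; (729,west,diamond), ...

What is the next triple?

(1000,north,silver)

First part: perfect cubes: 3³, 4³, 5³, …, so 27, 64, 125, 216, 343, 512, 729 → 1000.
Direction: repeats east → south → west → north; east, south, west, north, east, south, west → north.
Rank — alternates diamond ↔ silver: diamond, silver, diamond, silver, diamond, silver, diamond → silver.
Combining the parts gives (1000,north,silver).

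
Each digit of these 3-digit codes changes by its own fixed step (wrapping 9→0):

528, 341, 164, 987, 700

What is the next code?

523

First digit: −2 each step, mod 10, so 5, 3, 1, 9, 7 → 5.
Second digit: +2 each step, mod 10; 2, 4, 6, 8, 0 → 2.
Third digit: +3 each step, mod 10, so 8, 1, 4, 7, 0 → 3.
Putting it together: 523.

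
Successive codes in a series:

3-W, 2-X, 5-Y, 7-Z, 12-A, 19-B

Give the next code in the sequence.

First component: each term is the sum of the two before it; 3, 2, 5, 7, 12, 19 → 31.
Letter — letters move forward 1 place in the alphabet, wrapping Z→A: W, X, Y, Z, A, B → C.
Putting it together: 31-C.

31-C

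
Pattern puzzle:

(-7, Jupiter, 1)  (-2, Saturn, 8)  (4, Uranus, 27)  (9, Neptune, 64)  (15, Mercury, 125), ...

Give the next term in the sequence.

First part: alternating steps +5, +6, +5, +6, …, so -7, -2, 4, 9, 15 → 20.
Planet: runs through the planets Mercury→Neptune, so Jupiter, Saturn, Uranus, Neptune, Mercury → Venus.
For the third part, perfect cubes: 1³, 2³, 3³, …: 1, 8, 27, 64, 125 → 216.
So the next term is (20, Venus, 216).

(20, Venus, 216)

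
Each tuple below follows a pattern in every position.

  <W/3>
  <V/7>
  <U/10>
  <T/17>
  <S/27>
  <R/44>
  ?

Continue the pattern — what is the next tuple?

<Q/71>

Letter — letters move back 1 place in the alphabet: W, V, U, T, S, R → Q.
Second entry — each term is the sum of the two before it: 3, 7, 10, 17, 27, 44 → 71.
Putting it together: <Q/71>.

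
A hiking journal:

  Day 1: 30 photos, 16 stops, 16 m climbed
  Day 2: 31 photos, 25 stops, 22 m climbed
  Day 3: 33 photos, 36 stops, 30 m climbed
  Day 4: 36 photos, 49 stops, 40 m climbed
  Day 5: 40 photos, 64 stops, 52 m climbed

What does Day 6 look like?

45 photos, 81 stops, 66 m climbed

Photos: differences are 1, 2, 3, … (increasing by 1 each time), so 30, 31, 33, 36, 40 → 45.
Stops — perfect squares: 4², 5², 6², …: 16, 25, 36, 49, 64 → 81.
M climbed goes 16, 22, 30, 40, 52 → 66 (differences are 6, 8, 10, … (increasing by 2 each time)).
Combining the parts gives 45 photos, 81 stops, 66 m climbed.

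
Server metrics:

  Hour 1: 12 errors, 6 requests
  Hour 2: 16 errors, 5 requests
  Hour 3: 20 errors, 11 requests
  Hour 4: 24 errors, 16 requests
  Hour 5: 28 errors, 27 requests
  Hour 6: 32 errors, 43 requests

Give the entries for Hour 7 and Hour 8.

Errors — +4 each step: 12, 16, 20, 24, 28, 32 → 36 → 40.
Requests goes 6, 5, 11, 16, 27, 43 → 70 → 113 (each term is the sum of the two before it).
So the next two rows are 36 errors, 70 requests and 40 errors, 113 requests.

36 errors, 70 requests; 40 errors, 113 requests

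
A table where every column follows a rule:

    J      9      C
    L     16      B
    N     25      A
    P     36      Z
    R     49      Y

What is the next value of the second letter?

For the second letter, letters move back 1 place in the alphabet, wrapping A→Z: C, B, A, Z, Y → X.

X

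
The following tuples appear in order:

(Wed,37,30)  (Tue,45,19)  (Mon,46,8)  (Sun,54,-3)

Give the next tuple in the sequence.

(Sat,55,-14)

Day — runs backward through the weekdays Mon→Sun: Wed, Tue, Mon, Sun → Sat.
Second slot — alternating steps +8, +1, +8, +1, …: 37, 45, 46, 54 → 55.
Third slot — −11 each step: 30, 19, 8, -3 → -14.
Combining the parts gives (Sat,55,-14).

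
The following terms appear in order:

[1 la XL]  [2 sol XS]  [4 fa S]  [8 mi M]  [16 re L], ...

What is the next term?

First part — ×2 each step: 1, 2, 4, 8, 16 → 32.
Note: runs backward through the solfège scale do→ti; la, sol, fa, mi, re → do.
Size — runs through clothing sizes XS→XL: XL, XS, S, M, L → XL.
Combining the parts gives [32 do XL].

[32 do XL]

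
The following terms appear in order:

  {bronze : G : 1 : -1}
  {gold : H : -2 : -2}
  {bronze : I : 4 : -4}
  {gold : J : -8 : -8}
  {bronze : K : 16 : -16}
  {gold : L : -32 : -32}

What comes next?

Rank — alternates bronze ↔ gold: bronze, gold, bronze, gold, bronze, gold → bronze.
Letter — letters move forward 1 place in the alphabet: G, H, I, J, K, L → M.
Third value: 1, -2, 4, -8, 16, -32 → 64 (×(-2) each step).
Fourth value: ×2 each step, so -1, -2, -4, -8, -16, -32 → -64.
Putting it together: {bronze : M : 64 : -64}.

{bronze : M : 64 : -64}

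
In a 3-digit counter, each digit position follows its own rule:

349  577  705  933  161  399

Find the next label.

527

For the first digit, +2 each step, mod 10: 3, 5, 7, 9, 1, 3 → 5.
Second digit: +3 each step, mod 10; 4, 7, 0, 3, 6, 9 → 2.
Third digit goes 9, 7, 5, 3, 1, 9 → 7 (−2 each step, mod 10).
So the next label is 527.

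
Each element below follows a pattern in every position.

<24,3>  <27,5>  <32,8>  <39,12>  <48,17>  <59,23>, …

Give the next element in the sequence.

<72,30>

First slot goes 24, 27, 32, 39, 48, 59 → 72 (differences are 3, 5, 7, … (increasing by 2 each time)).
For the second slot, differences are 2, 3, 4, … (increasing by 1 each time): 3, 5, 8, 12, 17, 23 → 30.
Combining the parts gives <72,30>.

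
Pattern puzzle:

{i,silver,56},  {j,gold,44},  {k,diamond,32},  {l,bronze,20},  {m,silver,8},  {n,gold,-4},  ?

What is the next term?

{o,diamond,-16}

For the letter, letters move forward 1 place in the alphabet: i, j, k, l, m, n → o.
Rank: repeats silver → gold → diamond → bronze, so silver, gold, diamond, bronze, silver, gold → diamond.
Third coordinate — −12 each step: 56, 44, 32, 20, 8, -4 → -16.
Combining the parts gives {o,diamond,-16}.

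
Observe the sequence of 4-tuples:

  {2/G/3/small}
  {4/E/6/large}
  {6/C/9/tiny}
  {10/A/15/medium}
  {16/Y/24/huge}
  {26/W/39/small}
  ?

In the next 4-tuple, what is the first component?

First component: 2, 4, 6, 10, 16, 26 → 42 (each term is the sum of the two before it).

42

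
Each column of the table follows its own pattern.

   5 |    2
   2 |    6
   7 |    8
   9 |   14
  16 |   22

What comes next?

First component: 5, 2, 7, 9, 16 → 25 (each term is the sum of the two before it).
Second component goes 2, 6, 8, 14, 22 → 36 (each term is the sum of the two before it).
So the next line is 25  36.

25  36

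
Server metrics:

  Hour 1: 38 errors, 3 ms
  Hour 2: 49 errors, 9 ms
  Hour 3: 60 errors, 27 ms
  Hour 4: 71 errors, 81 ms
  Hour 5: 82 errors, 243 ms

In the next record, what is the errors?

Errors: +11 each step, so 38, 49, 60, 71, 82 → 93.
For the ms, ×3 each step: 3, 9, 27, 81, 243 → 729.

93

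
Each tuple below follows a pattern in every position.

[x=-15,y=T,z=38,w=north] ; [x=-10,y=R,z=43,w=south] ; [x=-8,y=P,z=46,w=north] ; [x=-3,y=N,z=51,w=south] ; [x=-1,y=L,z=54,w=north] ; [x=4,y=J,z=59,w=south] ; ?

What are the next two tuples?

For the x, alternating steps +5, +2, +5, +2, …: -15, -10, -8, -3, -1, 4 → 6 → 11.
Y goes T, R, P, N, L, J → H → F (letters move back 2 places in the alphabet).
Z: alternating steps +5, +3, +5, +3, …; 38, 43, 46, 51, 54, 59 → 62 → 67.
W: alternates north ↔ south; north, south, north, south, north, south → north → south.
So the next two tuples are [x=6,y=H,z=62,w=north] and [x=11,y=F,z=67,w=south].

[x=6,y=H,z=62,w=north], [x=11,y=F,z=67,w=south]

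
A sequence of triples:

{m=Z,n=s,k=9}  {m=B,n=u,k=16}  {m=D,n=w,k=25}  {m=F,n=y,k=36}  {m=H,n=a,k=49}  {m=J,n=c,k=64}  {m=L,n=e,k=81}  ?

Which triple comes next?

M — letters move forward 2 places in the alphabet, wrapping Z→A: Z, B, D, F, H, J, L → N.
For the n, letters move forward 2 places in the alphabet, wrapping Z→A: s, u, w, y, a, c, e → g.
For the k, perfect squares: 3², 4², 5², …: 9, 16, 25, 36, 49, 64, 81 → 100.
So the next triple is {m=N,n=g,k=100}.

{m=N,n=g,k=100}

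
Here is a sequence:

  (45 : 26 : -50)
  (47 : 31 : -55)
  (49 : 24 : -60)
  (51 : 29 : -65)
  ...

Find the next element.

(53 : 22 : -70)

First part: +2 each step; 45, 47, 49, 51 → 53.
Second part goes 26, 31, 24, 29 → 22 (alternating steps +5, −7, +5, −7, …).
Third part: −5 each step; -50, -55, -60, -65 → -70.
So the next element is (53 : 22 : -70).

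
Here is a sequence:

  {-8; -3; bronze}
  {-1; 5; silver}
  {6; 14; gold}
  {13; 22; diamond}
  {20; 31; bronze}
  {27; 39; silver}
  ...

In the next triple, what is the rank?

gold

Rank: repeats bronze → silver → gold → diamond; bronze, silver, gold, diamond, bronze, silver → gold.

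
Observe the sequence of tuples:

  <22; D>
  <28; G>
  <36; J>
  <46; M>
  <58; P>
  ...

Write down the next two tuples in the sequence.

First slot: differences are 6, 8, 10, … (increasing by 2 each time), so 22, 28, 36, 46, 58 → 72 → 88.
Letter: letters move forward 3 places in the alphabet, so D, G, J, M, P → S → V.
So the next two tuples are <72; S> and <88; V>.

<72; S>, <88; V>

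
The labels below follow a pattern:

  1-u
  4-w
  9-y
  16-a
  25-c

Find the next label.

36-e

First component: 1, 4, 9, 16, 25 → 36 (perfect squares: 1², 2², 3², …).
Letter: u, w, y, a, c → e (letters move forward 2 places in the alphabet, wrapping Z→A).
Putting it together: 36-e.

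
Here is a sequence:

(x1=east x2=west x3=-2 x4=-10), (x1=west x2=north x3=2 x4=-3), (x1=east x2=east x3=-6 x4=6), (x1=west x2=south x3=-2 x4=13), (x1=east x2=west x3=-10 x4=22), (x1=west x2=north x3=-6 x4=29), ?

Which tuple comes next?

(x1=east x2=east x3=-14 x4=38)

For the x1, alternates east ↔ west: east, west, east, west, east, west → east.
X2: repeats west → north → east → south, so west, north, east, south, west, north → east.
X3 goes -2, 2, -6, -2, -10, -6 → -14 (alternating steps +4, −8, +4, −8, …).
For the x4, alternating steps +7, +9, +7, +9, …: -10, -3, 6, 13, 22, 29 → 38.
Combining the parts gives (x1=east x2=east x3=-14 x4=38).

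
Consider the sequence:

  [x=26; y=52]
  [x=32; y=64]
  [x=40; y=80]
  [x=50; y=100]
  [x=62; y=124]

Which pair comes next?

[x=76; y=152]

For the x, differences are 6, 8, 10, … (increasing by 2 each time): 26, 32, 40, 50, 62 → 76.
Y — always 2 × the x: 52, 64, 80, 100, 124 → 152.
Combining the parts gives [x=76; y=152].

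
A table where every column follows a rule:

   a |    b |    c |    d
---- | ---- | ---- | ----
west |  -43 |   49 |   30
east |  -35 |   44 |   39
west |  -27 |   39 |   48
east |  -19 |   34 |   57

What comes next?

west  -11  29  66

Column a — alternates west ↔ east: west, east, west, east → west.
Column b: -43, -35, -27, -19 → -11 (+8 each step).
For the column c, −5 each step: 49, 44, 39, 34 → 29.
For the column d, +9 each step: 30, 39, 48, 57 → 66.
So the next row is west  -11  29  66.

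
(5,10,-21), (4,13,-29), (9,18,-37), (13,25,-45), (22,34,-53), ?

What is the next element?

(35,45,-61)

First slot goes 5, 4, 9, 13, 22 → 35 (each term is the sum of the two before it).
Second slot — differences are 3, 5, 7, … (increasing by 2 each time): 10, 13, 18, 25, 34 → 45.
For the third slot, −8 each step: -21, -29, -37, -45, -53 → -61.
So the next element is (35,45,-61).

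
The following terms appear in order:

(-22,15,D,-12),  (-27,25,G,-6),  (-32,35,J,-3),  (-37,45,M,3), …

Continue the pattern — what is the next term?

(-42,55,P,6)

First entry: −5 each step; -22, -27, -32, -37 → -42.
Second entry — +10 each step: 15, 25, 35, 45 → 55.
Letter: letters move forward 3 places in the alphabet; D, G, J, M → P.
Fourth entry: alternating steps +6, +3, +6, +3, …, so -12, -6, -3, 3 → 6.
Combining the parts gives (-42,55,P,6).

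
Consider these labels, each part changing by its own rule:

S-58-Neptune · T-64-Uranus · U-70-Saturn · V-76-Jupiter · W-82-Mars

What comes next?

X-88-Earth

Letter goes S, T, U, V, W → X (letters move forward 1 place in the alphabet).
Second component: 58, 64, 70, 76, 82 → 88 (+6 each step).
Planet: runs backward through the planets Mercury→Neptune; Neptune, Uranus, Saturn, Jupiter, Mars → Earth.
Putting it together: X-88-Earth.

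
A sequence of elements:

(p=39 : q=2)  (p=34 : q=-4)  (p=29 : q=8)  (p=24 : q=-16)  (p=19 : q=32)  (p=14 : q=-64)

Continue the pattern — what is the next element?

P: 39, 34, 29, 24, 19, 14 → 9 (−5 each step).
Q: ×(-2) each step; 2, -4, 8, -16, 32, -64 → 128.
So the next element is (p=9 : q=128).

(p=9 : q=128)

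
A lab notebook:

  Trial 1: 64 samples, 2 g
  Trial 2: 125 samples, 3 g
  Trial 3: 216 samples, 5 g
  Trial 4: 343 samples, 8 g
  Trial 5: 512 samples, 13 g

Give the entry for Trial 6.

729 samples, 21 g

Samples: perfect cubes: 4³, 5³, 6³, …, so 64, 125, 216, 343, 512 → 729.
G: each term is the sum of the two before it, so 2, 3, 5, 8, 13 → 21.
Putting it together: 729 samples, 21 g.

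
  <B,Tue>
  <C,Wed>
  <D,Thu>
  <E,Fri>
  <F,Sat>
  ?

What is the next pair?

Letter: letters move forward 1 place in the alphabet; B, C, D, E, F → G.
Day goes Tue, Wed, Thu, Fri, Sat → Sun (runs through the weekdays Mon→Sun).
So the next pair is <G,Sun>.

<G,Sun>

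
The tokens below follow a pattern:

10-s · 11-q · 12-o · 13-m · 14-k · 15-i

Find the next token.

16-g

First component goes 10, 11, 12, 13, 14, 15 → 16 (+1 each step).
Letter: s, q, o, m, k, i → g (letters move back 2 places in the alphabet).
Putting it together: 16-g.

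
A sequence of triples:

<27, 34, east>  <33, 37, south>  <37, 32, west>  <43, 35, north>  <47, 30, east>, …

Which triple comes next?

<53, 33, south>

First component goes 27, 33, 37, 43, 47 → 53 (alternating steps +6, +4, +6, +4, …).
Second component: alternating steps +3, −5, +3, −5, …; 34, 37, 32, 35, 30 → 33.
Direction: east, south, west, north, east → south (repeats east → south → west → north).
Putting it together: <53, 33, south>.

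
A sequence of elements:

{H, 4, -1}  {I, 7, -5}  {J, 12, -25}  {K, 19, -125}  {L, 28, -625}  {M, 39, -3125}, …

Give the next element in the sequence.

{N, 52, -15625}

Letter: H, I, J, K, L, M → N (letters move forward 1 place in the alphabet).
For the second part, differences are 3, 5, 7, … (increasing by 2 each time): 4, 7, 12, 19, 28, 39 → 52.
Third part goes -1, -5, -25, -125, -625, -3125 → -15625 (×5 each step).
So the next element is {N, 52, -15625}.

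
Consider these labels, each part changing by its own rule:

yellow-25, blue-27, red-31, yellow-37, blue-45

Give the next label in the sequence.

red-55

Colour: yellow, blue, red, yellow, blue → red (repeats yellow → blue → red).
Second component — differences are 2, 4, 6, … (increasing by 2 each time): 25, 27, 31, 37, 45 → 55.
Putting it together: red-55.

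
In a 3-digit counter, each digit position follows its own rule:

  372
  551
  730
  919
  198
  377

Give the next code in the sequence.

556

First digit — +2 each step, mod 10: 3, 5, 7, 9, 1, 3 → 5.
Second digit goes 7, 5, 3, 1, 9, 7 → 5 (−2 each step, mod 10).
Third digit: −1 each step, mod 10, so 2, 1, 0, 9, 8, 7 → 6.
Combining the parts gives 556.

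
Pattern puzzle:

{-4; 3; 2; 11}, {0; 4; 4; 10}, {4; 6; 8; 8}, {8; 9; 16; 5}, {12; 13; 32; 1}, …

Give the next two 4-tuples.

First slot — +4 each step: -4, 0, 4, 8, 12 → 16 → 20.
Second slot: 3, 4, 6, 9, 13 → 18 → 24 (differences are 1, 2, 3, … (increasing by 1 each time)).
Third slot — ×2 each step: 2, 4, 8, 16, 32 → 64 → 128.
Fourth slot: 11, 10, 8, 5, 1 → -4 → -10 (together with the second slot always sums to 14).
So the next two 4-tuples are {16; 18; 64; -4} and {20; 24; 128; -10}.

{16; 18; 64; -4}, {20; 24; 128; -10}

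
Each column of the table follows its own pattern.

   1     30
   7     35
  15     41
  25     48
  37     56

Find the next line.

First component goes 1, 7, 15, 25, 37 → 51 (differences are 6, 8, 10, … (increasing by 2 each time)).
Second component: 30, 35, 41, 48, 56 → 65 (differences are 5, 6, 7, … (increasing by 1 each time)).
Combining the parts gives 51  65.

51  65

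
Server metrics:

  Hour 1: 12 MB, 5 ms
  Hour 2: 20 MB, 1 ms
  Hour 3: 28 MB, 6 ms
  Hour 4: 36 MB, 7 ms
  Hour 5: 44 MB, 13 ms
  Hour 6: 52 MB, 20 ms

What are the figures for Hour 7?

60 MB, 33 ms

MB: +8 each step, so 12, 20, 28, 36, 44, 52 → 60.
Ms: each term is the sum of the two before it; 5, 1, 6, 7, 13, 20 → 33.
Putting it together: 60 MB, 33 ms.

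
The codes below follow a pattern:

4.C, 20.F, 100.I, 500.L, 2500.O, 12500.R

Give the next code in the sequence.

62500.U

First component goes 4, 20, 100, 500, 2500, 12500 → 62500 (×5 each step).
Letter: letters move forward 3 places in the alphabet; C, F, I, L, O, R → U.
So the next code is 62500.U.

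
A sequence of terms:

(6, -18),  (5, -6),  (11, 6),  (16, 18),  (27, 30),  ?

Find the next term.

(43, 42)

First value: each term is the sum of the two before it; 6, 5, 11, 16, 27 → 43.
For the second value, +12 each step: -18, -6, 6, 18, 30 → 42.
So the next term is (43, 42).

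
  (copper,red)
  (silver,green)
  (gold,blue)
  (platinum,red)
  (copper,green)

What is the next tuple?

Metal: repeats copper → silver → gold → platinum, so copper, silver, gold, platinum, copper → silver.
Colour: repeats red → green → blue, so red, green, blue, red, green → blue.
Combining the parts gives (silver,blue).

(silver,blue)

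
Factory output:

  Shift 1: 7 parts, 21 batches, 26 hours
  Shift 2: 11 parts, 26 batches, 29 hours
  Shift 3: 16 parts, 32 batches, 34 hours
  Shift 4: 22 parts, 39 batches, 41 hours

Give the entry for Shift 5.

29 parts, 47 batches, 50 hours

For the parts, differences are 4, 5, 6, … (increasing by 1 each time): 7, 11, 16, 22 → 29.
Batches: 21, 26, 32, 39 → 47 (differences are 5, 6, 7, … (increasing by 1 each time)).
Hours: differences are 3, 5, 7, … (increasing by 2 each time), so 26, 29, 34, 41 → 50.
So the next record is 29 parts, 47 batches, 50 hours.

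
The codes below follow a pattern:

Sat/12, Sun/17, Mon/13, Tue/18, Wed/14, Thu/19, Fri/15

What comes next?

For the day, runs through the weekdays Mon→Sun: Sat, Sun, Mon, Tue, Wed, Thu, Fri → Sat.
Second component: alternating steps +5, −4, +5, −4, …, so 12, 17, 13, 18, 14, 19, 15 → 20.
Putting it together: Sat/20.

Sat/20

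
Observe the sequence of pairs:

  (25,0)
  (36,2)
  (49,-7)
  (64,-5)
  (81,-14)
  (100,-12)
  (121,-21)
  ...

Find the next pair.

(144,-19)

First entry: perfect squares: 5², 6², 7², …; 25, 36, 49, 64, 81, 100, 121 → 144.
Second entry goes 0, 2, -7, -5, -14, -12, -21 → -19 (alternating steps +2, −9, +2, −9, …).
Combining the parts gives (144,-19).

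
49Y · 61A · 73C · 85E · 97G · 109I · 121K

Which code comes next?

First component: +12 each step; 49, 61, 73, 85, 97, 109, 121 → 133.
Letter goes Y, A, C, E, G, I, K → M (letters move forward 2 places in the alphabet, wrapping Z→A).
Combining the parts gives 133M.

133M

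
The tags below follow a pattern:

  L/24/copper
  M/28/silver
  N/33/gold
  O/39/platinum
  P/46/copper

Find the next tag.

Q/54/silver

Letter: letters move forward 1 place in the alphabet; L, M, N, O, P → Q.
Second component goes 24, 28, 33, 39, 46 → 54 (differences are 4, 5, 6, … (increasing by 1 each time)).
Metal: repeats copper → silver → gold → platinum; copper, silver, gold, platinum, copper → silver.
So the next tag is Q/54/silver.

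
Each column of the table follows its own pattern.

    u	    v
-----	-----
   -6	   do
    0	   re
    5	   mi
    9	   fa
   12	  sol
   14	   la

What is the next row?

Column u goes -6, 0, 5, 9, 12, 14 → 15 (differences are 6, 5, 4, … (decreasing by 1 each time)).
Column v — runs through the solfège scale do→ti: do, re, mi, fa, sol, la → ti.
So the next row is 15  ti.

15  ti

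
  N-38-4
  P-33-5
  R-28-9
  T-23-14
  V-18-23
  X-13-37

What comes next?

Z-8-60

Letter: letters move forward 2 places in the alphabet, so N, P, R, T, V, X → Z.
Second component goes 38, 33, 28, 23, 18, 13 → 8 (−5 each step).
For the third component, each term is the sum of the two before it: 4, 5, 9, 14, 23, 37 → 60.
Putting it together: Z-8-60.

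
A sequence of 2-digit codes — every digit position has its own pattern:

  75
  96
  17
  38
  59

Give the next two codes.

70, 91

First digit goes 7, 9, 1, 3, 5 → 7 → 9 (+2 each step, mod 10).
Second digit goes 5, 6, 7, 8, 9 → 0 → 1 (+1 each step, mod 10).
So the next two codes are 70 and 91.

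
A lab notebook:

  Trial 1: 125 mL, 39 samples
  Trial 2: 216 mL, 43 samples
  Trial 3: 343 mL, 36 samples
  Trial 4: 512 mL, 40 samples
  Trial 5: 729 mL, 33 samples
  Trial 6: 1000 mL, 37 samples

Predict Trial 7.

ML: perfect cubes: 5³, 6³, 7³, …; 125, 216, 343, 512, 729, 1000 → 1331.
Samples: 39, 43, 36, 40, 33, 37 → 30 (alternating steps +4, −7, +4, −7, …).
So the next line is 1331 mL, 30 samples.

1331 mL, 30 samples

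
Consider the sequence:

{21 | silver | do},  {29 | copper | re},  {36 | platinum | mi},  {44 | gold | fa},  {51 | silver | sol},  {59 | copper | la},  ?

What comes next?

For the first slot, alternating steps +8, +7, +8, +7, …: 21, 29, 36, 44, 51, 59 → 66.
Metal: repeats silver → copper → platinum → gold, so silver, copper, platinum, gold, silver, copper → platinum.
Note: runs through the solfège scale do→ti; do, re, mi, fa, sol, la → ti.
Putting it together: {66 | platinum | ti}.

{66 | platinum | ti}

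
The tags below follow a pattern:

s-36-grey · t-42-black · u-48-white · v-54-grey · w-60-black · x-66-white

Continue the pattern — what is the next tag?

y-72-grey

Letter: s, t, u, v, w, x → y (letters move forward 1 place in the alphabet).
Second component: +6 each step; 36, 42, 48, 54, 60, 66 → 72.
Shade goes grey, black, white, grey, black, white → grey (repeats grey → black → white).
So the next tag is y-72-grey.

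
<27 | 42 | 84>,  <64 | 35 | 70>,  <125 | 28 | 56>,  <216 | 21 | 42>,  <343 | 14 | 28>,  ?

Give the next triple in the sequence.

<512 | 7 | 14>

First component: perfect cubes: 3³, 4³, 5³, …, so 27, 64, 125, 216, 343 → 512.
Second component goes 42, 35, 28, 21, 14 → 7 (−7 each step).
Third component: 84, 70, 56, 42, 28 → 14 (always 2 × the second component).
Combining the parts gives <512 | 7 | 14>.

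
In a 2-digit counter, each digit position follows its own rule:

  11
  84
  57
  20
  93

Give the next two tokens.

First digit: −3 each step, mod 10, so 1, 8, 5, 2, 9 → 6 → 3.
Second digit: 1, 4, 7, 0, 3 → 6 → 9 (+3 each step, mod 10).
Putting the parts together: 66 and then 39.

66 then 39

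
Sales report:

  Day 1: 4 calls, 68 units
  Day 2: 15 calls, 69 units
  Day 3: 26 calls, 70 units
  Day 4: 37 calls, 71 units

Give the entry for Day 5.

48 calls, 72 units

Calls: 4, 15, 26, 37 → 48 (+11 each step).
For the units, +1 each step: 68, 69, 70, 71 → 72.
So the next row is 48 calls, 72 units.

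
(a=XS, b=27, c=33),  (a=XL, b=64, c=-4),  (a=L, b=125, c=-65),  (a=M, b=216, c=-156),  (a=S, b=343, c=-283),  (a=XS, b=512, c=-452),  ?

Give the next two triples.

A — repeats XS → XL → L → M → S: XS, XL, L, M, S, XS → XL → L.
For the b, perfect cubes: 3³, 4³, 5³, …: 27, 64, 125, 216, 343, 512 → 729 → 1000.
C: together with the b always sums to 60; 33, -4, -65, -156, -283, -452 → -669 → -940.
So the next two triples are (a=XL, b=729, c=-669) and (a=L, b=1000, c=-940).

(a=XL, b=729, c=-669), (a=L, b=1000, c=-940)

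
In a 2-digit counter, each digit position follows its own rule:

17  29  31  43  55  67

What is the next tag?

For the first digit, +1 each step, mod 10: 1, 2, 3, 4, 5, 6 → 7.
Second digit: +2 each step, mod 10, so 7, 9, 1, 3, 5, 7 → 9.
Putting it together: 79.

79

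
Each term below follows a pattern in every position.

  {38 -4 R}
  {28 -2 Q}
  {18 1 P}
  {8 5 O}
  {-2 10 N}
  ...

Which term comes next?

First value: −10 each step; 38, 28, 18, 8, -2 → -12.
Second value goes -4, -2, 1, 5, 10 → 16 (differences are 2, 3, 4, … (increasing by 1 each time)).
For the letter, letters move back 1 place in the alphabet: R, Q, P, O, N → M.
Putting it together: {-12 16 M}.

{-12 16 M}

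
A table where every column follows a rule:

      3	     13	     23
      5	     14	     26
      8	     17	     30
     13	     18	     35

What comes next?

21  21  41

First component: 3, 5, 8, 13 → 21 (each term is the sum of the two before it).
For the second component, alternating steps +1, +3, +1, +3, …: 13, 14, 17, 18 → 21.
Third component: differences are 3, 4, 5, … (increasing by 1 each time); 23, 26, 30, 35 → 41.
So the next row is 21  21  41.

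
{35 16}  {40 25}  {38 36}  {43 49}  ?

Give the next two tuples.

{41 64}, {46 81}

First value: alternating steps +5, −2, +5, −2, …, so 35, 40, 38, 43 → 41 → 46.
Second value: perfect squares: 4², 5², 6², …, so 16, 25, 36, 49 → 64 → 81.
So the next two tuples are {41 64} and {46 81}.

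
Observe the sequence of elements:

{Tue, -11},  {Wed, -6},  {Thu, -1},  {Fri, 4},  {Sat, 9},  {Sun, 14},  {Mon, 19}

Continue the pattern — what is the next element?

Day: runs through the weekdays Mon→Sun, so Tue, Wed, Thu, Fri, Sat, Sun, Mon → Tue.
Second slot: +5 each step; -11, -6, -1, 4, 9, 14, 19 → 24.
Combining the parts gives {Tue, 24}.

{Tue, 24}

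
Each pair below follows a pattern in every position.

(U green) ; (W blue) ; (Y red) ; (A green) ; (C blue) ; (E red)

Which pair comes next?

(G green)

For the letter, letters move forward 2 places in the alphabet, wrapping Z→A: U, W, Y, A, C, E → G.
Colour goes green, blue, red, green, blue, red → green (repeats green → blue → red).
Putting it together: (G green).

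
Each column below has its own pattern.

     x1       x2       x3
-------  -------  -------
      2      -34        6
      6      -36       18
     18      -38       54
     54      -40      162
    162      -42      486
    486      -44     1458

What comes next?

Column x1: ×3 each step; 2, 6, 18, 54, 162, 486 → 1458.
Column x2 — −2 each step: -34, -36, -38, -40, -42, -44 → -46.
Column x3: 6, 18, 54, 162, 486, 1458 → 4374 (always 3 × the column x1).
Putting it together: 1458  -46  4374.

1458  -46  4374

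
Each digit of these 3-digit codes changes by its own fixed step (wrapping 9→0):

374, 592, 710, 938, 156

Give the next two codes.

374, 592

First digit: +2 each step, mod 10, so 3, 5, 7, 9, 1 → 3 → 5.
Second digit: +2 each step, mod 10, so 7, 9, 1, 3, 5 → 7 → 9.
Third digit: −2 each step, mod 10; 4, 2, 0, 8, 6 → 4 → 2.
Putting the parts together: 374 and then 592.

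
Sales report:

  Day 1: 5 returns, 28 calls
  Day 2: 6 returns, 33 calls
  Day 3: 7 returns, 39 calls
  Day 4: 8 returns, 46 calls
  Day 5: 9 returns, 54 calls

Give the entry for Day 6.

Returns: 5, 6, 7, 8, 9 → 10 (+1 each step).
Calls: 28, 33, 39, 46, 54 → 63 (differences are 5, 6, 7, … (increasing by 1 each time)).
So the next row is 10 returns, 63 calls.

10 returns, 63 calls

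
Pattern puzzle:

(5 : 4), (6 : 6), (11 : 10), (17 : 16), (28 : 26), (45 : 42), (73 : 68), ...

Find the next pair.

First value — each term is the sum of the two before it: 5, 6, 11, 17, 28, 45, 73 → 118.
For the second value, each term is the sum of the two before it: 4, 6, 10, 16, 26, 42, 68 → 110.
Putting it together: (118 : 110).

(118 : 110)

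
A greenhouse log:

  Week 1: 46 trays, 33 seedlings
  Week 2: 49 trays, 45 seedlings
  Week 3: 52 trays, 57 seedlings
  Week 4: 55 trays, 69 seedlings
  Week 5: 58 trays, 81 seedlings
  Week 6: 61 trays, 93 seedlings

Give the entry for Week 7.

64 trays, 105 seedlings

Trays: 46, 49, 52, 55, 58, 61 → 64 (+3 each step).
Seedlings goes 33, 45, 57, 69, 81, 93 → 105 (+12 each step).
So the next line is 64 trays, 105 seedlings.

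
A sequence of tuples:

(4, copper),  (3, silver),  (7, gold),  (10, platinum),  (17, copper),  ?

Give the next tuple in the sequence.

(27, silver)

First part — each term is the sum of the two before it: 4, 3, 7, 10, 17 → 27.
Metal goes copper, silver, gold, platinum, copper → silver (repeats copper → silver → gold → platinum).
Combining the parts gives (27, silver).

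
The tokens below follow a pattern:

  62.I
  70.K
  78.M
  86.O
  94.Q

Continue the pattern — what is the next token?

First component: +8 each step; 62, 70, 78, 86, 94 → 102.
Letter: letters move forward 2 places in the alphabet; I, K, M, O, Q → S.
Putting it together: 102.S.

102.S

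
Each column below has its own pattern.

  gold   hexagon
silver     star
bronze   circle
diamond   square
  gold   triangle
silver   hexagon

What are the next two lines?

bronze  star; diamond  circle

For the rank, repeats gold → silver → bronze → diamond: gold, silver, bronze, diamond, gold, silver → bronze → diamond.
Shape goes hexagon, star, circle, square, triangle, hexagon → star → circle (repeats hexagon → star → circle → square → triangle).
Putting the parts together: bronze  star and then diamond  circle.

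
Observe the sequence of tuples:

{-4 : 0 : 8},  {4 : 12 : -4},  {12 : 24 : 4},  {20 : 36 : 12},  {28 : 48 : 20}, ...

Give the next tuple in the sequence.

{36 : 60 : 28}

First part: +8 each step; -4, 4, 12, 20, 28 → 36.
For the second part, +12 each step: 0, 12, 24, 36, 48 → 60.
Third part: 8, -4, 4, 12, 20 → 28 (always the previous value of the first part).
Combining the parts gives {36 : 60 : 28}.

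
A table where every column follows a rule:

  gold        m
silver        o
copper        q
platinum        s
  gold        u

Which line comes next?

Metal — repeats gold → silver → copper → platinum: gold, silver, copper, platinum, gold → silver.
Letter: m, o, q, s, u → w (letters move forward 2 places in the alphabet).
Combining the parts gives silver  w.

silver  w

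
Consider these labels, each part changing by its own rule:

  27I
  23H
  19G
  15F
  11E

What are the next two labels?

7D then 3C

For the first component, −4 each step: 27, 23, 19, 15, 11 → 7 → 3.
For the letter, letters move back 1 place in the alphabet: I, H, G, F, E → D → C.
Putting the parts together: 7D and then 3C.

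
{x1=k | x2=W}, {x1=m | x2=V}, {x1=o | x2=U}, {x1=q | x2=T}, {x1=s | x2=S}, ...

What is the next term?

{x1=u | x2=R}

X1: letters move forward 2 places in the alphabet, so k, m, o, q, s → u.
X2 goes W, V, U, T, S → R (letters move back 1 place in the alphabet).
Putting it together: {x1=u | x2=R}.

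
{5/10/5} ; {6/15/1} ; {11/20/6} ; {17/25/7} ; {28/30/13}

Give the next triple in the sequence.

{45/35/20}

First slot: 5, 6, 11, 17, 28 → 45 (each term is the sum of the two before it).
Second slot: +5 each step; 10, 15, 20, 25, 30 → 35.
Third slot: 5, 1, 6, 7, 13 → 20 (each term is the sum of the two before it).
Putting it together: {45/35/20}.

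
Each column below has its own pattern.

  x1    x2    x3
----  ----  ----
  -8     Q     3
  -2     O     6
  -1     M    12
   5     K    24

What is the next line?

6  I  48

Column x1: alternating steps +6, +1, +6, +1, …; -8, -2, -1, 5 → 6.
Column x2: Q, O, M, K → I (letters move back 2 places in the alphabet).
Column x3 goes 3, 6, 12, 24 → 48 (×2 each step).
So the next line is 6  I  48.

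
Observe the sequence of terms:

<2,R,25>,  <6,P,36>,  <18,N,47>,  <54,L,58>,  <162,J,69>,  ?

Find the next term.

<486,H,80>

First component goes 2, 6, 18, 54, 162 → 486 (×3 each step).
Letter: letters move back 2 places in the alphabet; R, P, N, L, J → H.
Third component: +11 each step, so 25, 36, 47, 58, 69 → 80.
Putting it together: <486,H,80>.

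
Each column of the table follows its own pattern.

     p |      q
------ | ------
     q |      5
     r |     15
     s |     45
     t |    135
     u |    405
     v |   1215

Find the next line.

w  3645

Column p: q, r, s, t, u, v → w (letters move forward 1 place in the alphabet).
Column q — ×3 each step: 5, 15, 45, 135, 405, 1215 → 3645.
So the next line is w  3645.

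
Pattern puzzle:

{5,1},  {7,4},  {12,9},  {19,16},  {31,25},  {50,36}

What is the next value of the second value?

49

First value — each term is the sum of the two before it: 5, 7, 12, 19, 31, 50 → 81.
For the second value, perfect squares: 1², 2², 3², …: 1, 4, 9, 16, 25, 36 → 49.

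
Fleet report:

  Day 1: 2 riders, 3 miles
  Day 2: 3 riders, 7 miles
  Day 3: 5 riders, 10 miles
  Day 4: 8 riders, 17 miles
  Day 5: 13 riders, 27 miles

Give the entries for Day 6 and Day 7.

Riders: each term is the sum of the two before it, so 2, 3, 5, 8, 13 → 21 → 34.
For the miles, each term is the sum of the two before it: 3, 7, 10, 17, 27 → 44 → 71.
Putting the parts together: 21 riders, 44 miles and then 34 riders, 71 miles.

21 riders, 44 miles; 34 riders, 71 miles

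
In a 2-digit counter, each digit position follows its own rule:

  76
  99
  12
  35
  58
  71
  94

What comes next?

17

For the first digit, +2 each step, mod 10: 7, 9, 1, 3, 5, 7, 9 → 1.
Second digit: +3 each step, mod 10; 6, 9, 2, 5, 8, 1, 4 → 7.
Combining the parts gives 17.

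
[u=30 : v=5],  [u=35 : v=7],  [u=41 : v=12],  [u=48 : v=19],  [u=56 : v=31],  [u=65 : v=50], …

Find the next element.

U: 30, 35, 41, 48, 56, 65 → 75 (differences are 5, 6, 7, … (increasing by 1 each time)).
V: each term is the sum of the two before it; 5, 7, 12, 19, 31, 50 → 81.
Combining the parts gives [u=75 : v=81].

[u=75 : v=81]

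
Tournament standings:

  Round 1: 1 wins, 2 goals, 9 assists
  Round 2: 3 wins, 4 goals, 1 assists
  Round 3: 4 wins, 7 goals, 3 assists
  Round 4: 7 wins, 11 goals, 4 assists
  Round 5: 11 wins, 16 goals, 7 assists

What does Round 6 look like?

18 wins, 22 goals, 11 assists

Wins: each term is the sum of the two before it; 1, 3, 4, 7, 11 → 18.
Goals: differences are 2, 3, 4, … (increasing by 1 each time), so 2, 4, 7, 11, 16 → 22.
Assists: always the previous value of the wins; 9, 1, 3, 4, 7 → 11.
Putting it together: 18 wins, 22 goals, 11 assists.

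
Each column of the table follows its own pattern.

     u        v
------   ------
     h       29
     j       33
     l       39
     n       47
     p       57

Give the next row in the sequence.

r  69

Column u — letters move forward 2 places in the alphabet: h, j, l, n, p → r.
Column v: 29, 33, 39, 47, 57 → 69 (differences are 4, 6, 8, … (increasing by 2 each time)).
Putting it together: r  69.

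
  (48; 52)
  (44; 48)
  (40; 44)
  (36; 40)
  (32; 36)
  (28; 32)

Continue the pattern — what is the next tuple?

(24; 28)

First value: 48, 44, 40, 36, 32, 28 → 24 (−4 each step).
Second value — always 4 more than the first value: 52, 48, 44, 40, 36, 32 → 28.
Combining the parts gives (24; 28).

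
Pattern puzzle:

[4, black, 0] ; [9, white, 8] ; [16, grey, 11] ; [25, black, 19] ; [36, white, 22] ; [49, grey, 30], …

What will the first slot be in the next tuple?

64

First slot goes 4, 9, 16, 25, 36, 49 → 64 (perfect squares: 2², 3², 4², …).
Shade: repeats black → white → grey, so black, white, grey, black, white, grey → black.
Third slot: alternating steps +8, +3, +8, +3, …; 0, 8, 11, 19, 22, 30 → 33.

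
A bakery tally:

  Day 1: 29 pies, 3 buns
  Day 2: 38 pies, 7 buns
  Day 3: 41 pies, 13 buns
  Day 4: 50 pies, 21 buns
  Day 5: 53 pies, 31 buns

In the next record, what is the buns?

Buns: differences are 4, 6, 8, … (increasing by 2 each time); 3, 7, 13, 21, 31 → 43.

43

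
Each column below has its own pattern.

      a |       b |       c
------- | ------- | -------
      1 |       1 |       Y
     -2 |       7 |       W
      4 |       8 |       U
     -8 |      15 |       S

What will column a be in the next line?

16

Column a goes 1, -2, 4, -8 → 16 (×(-2) each step).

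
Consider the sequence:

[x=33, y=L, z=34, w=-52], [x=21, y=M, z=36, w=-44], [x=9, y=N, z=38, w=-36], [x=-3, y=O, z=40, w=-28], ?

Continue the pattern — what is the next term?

[x=-15, y=P, z=42, w=-20]

X: −12 each step; 33, 21, 9, -3 → -15.
Y: letters move forward 1 place in the alphabet; L, M, N, O → P.
Z goes 34, 36, 38, 40 → 42 (+2 each step).
W: -52, -44, -36, -28 → -20 (+8 each step).
Combining the parts gives [x=-15, y=P, z=42, w=-20].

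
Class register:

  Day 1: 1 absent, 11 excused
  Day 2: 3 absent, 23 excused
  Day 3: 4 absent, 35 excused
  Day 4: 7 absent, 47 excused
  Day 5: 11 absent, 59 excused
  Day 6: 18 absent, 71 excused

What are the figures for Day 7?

Absent — each term is the sum of the two before it: 1, 3, 4, 7, 11, 18 → 29.
For the excused, +12 each step: 11, 23, 35, 47, 59, 71 → 83.
So the next record is 29 absent, 83 excused.

29 absent, 83 excused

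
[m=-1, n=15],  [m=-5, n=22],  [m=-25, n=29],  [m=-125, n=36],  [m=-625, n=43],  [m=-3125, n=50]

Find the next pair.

[m=-15625, n=57]

M: -1, -5, -25, -125, -625, -3125 → -15625 (×5 each step).
N — +7 each step: 15, 22, 29, 36, 43, 50 → 57.
Combining the parts gives [m=-15625, n=57].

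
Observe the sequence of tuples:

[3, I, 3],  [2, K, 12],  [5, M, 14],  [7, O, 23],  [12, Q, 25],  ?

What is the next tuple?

[19, S, 34]

First component — each term is the sum of the two before it: 3, 2, 5, 7, 12 → 19.
Letter: letters move forward 2 places in the alphabet, so I, K, M, O, Q → S.
Third component — alternating steps +9, +2, +9, +2, …: 3, 12, 14, 23, 25 → 34.
Putting it together: [19, S, 34].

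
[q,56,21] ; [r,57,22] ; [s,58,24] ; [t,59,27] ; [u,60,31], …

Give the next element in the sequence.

For the letter, letters move forward 1 place in the alphabet: q, r, s, t, u → v.
Second entry — +1 each step: 56, 57, 58, 59, 60 → 61.
Third entry: differences are 1, 2, 3, … (increasing by 1 each time); 21, 22, 24, 27, 31 → 36.
Putting it together: [v,61,36].

[v,61,36]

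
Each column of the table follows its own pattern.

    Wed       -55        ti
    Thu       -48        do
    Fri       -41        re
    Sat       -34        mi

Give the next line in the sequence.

Sun  -27  fa

Day: Wed, Thu, Fri, Sat → Sun (runs through the weekdays Mon→Sun).
Second component: +7 each step; -55, -48, -41, -34 → -27.
Note: runs through the solfège scale do→ti, so ti, do, re, mi → fa.
Putting it together: Sun  -27  fa.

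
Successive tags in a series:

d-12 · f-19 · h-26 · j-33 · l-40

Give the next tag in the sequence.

For the letter, letters move forward 2 places in the alphabet: d, f, h, j, l → n.
Second component — +7 each step: 12, 19, 26, 33, 40 → 47.
Combining the parts gives n-47.

n-47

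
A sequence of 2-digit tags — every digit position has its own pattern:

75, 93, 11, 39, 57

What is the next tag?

First digit goes 7, 9, 1, 3, 5 → 7 (+2 each step, mod 10).
Second digit — −2 each step, mod 10: 5, 3, 1, 9, 7 → 5.
So the next tag is 75.

75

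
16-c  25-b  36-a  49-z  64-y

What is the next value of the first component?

For the first component, perfect squares: 4², 5², 6², …: 16, 25, 36, 49, 64 → 81.

81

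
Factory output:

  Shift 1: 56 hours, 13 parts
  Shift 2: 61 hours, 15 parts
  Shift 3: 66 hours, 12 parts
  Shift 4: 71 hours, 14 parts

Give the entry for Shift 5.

Hours: 56, 61, 66, 71 → 76 (+5 each step).
For the parts, alternating steps +2, −3, +2, −3, …: 13, 15, 12, 14 → 11.
Putting it together: 76 hours, 11 parts.

76 hours, 11 parts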